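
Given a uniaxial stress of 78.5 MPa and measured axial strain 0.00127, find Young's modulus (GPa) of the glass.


Young's modulus: E = stress / strain
  E = 78.5 MPa / 0.00127 = 61811.02 MPa
Convert to GPa: 61811.02 / 1000 = 61.81 GPa

61.81 GPa


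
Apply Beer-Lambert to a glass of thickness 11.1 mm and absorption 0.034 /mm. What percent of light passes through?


Beer-Lambert law: T = exp(-alpha * thickness)
  exponent = -0.034 * 11.1 = -0.3774
  T = exp(-0.3774) = 0.6856
  Percentage = 0.6856 * 100 = 68.56%

68.56%


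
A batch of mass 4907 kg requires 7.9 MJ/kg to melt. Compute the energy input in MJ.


Total energy = mass * specific energy
  E = 4907 * 7.9 = 38765.3 MJ

38765.3 MJ


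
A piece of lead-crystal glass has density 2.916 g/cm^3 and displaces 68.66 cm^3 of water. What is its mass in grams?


Rearrange rho = m / V:
  m = rho * V
  m = 2.916 * 68.66 = 200.213 g

200.213 g


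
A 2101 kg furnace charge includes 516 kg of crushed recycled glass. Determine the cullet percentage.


Cullet ratio = (cullet mass / total batch mass) * 100
  Ratio = 516 / 2101 * 100 = 24.56%

24.56%


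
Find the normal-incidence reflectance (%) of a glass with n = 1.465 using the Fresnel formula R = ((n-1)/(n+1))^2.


Fresnel reflectance at normal incidence:
  R = ((n - 1)/(n + 1))^2
  (n - 1)/(n + 1) = (1.465 - 1)/(1.465 + 1) = 0.188641
  R = 0.188641^2 = 0.0355854
  R(%) = 0.0355854 * 100 = 3.559%

3.559%


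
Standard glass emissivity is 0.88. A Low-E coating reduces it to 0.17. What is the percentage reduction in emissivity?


Percentage reduction = (1 - coated/uncoated) * 100
  Ratio = 0.17 / 0.88 = 0.1932
  Reduction = (1 - 0.1932) * 100 = 80.7%

80.7%


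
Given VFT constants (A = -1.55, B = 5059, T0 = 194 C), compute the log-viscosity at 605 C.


VFT equation: log(eta) = A + B / (T - T0)
  T - T0 = 605 - 194 = 411
  B / (T - T0) = 5059 / 411 = 12.309
  log(eta) = -1.55 + 12.309 = 10.759

10.759


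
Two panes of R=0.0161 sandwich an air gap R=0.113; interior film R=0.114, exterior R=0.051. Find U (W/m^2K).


Total thermal resistance (series):
  R_total = R_in + R_glass + R_air + R_glass + R_out
  R_total = 0.114 + 0.0161 + 0.113 + 0.0161 + 0.051 = 0.3102 m^2K/W
U-value = 1 / R_total = 1 / 0.3102 = 3.224 W/m^2K

3.224 W/m^2K


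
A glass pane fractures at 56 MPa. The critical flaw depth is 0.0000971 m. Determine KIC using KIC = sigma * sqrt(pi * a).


Fracture toughness: KIC = sigma * sqrt(pi * a)
  pi * a = pi * 0.0000971 = 0.000305049
  sqrt(pi * a) = 0.017466
  KIC = 56 * 0.017466 = 0.978 MPa*sqrt(m)

0.978 MPa*sqrt(m)


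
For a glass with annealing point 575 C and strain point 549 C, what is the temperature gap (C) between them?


Gap = T_anneal - T_strain:
  gap = 575 - 549 = 26 C

26 C


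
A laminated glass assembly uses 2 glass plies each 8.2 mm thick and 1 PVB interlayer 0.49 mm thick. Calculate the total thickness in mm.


Total thickness = glass contribution + PVB contribution
  Glass: 2 * 8.2 = 16.4 mm
  PVB: 1 * 0.49 = 0.49 mm
  Total = 16.4 + 0.49 = 16.89 mm

16.89 mm


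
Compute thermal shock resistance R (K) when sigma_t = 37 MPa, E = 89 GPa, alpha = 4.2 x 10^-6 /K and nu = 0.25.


Thermal shock resistance: R = sigma * (1 - nu) / (E * alpha)
  Numerator = 37 * (1 - 0.25) = 27.75
  Denominator = 89 * 1000 * (4.2 x 10^-6) = 0.3738
  R = 27.75 / 0.3738 = 74.2 K

74.2 K


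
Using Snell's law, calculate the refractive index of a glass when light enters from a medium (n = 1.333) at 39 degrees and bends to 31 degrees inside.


Apply Snell's law: n1 * sin(theta1) = n2 * sin(theta2)
  n2 = n1 * sin(theta1) / sin(theta2)
  sin(39) = 0.62932
  sin(31) = 0.515038
  n2 = 1.333 * 0.62932 / 0.515038 = 1.6288

1.6288


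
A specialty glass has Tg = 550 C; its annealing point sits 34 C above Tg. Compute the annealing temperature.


The annealing temperature is Tg plus the offset:
  T_anneal = 550 + 34 = 584 C

584 C


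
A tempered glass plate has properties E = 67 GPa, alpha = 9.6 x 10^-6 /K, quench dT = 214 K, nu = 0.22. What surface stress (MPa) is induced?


Tempering stress: sigma = E * alpha * dT / (1 - nu)
  E (MPa) = 67 * 1000 = 67000
  Numerator = 67000 * (9.6 x 10^-6) * 214 = 137.6448
  Denominator = 1 - 0.22 = 0.78
  sigma = 137.6448 / 0.78 = 176.5 MPa

176.5 MPa


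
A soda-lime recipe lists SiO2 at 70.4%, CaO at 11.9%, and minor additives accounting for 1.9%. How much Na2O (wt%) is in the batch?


Pieces sum to 100%:
  Na2O = 100 - (SiO2 + CaO + others)
  Na2O = 100 - (70.4 + 11.9 + 1.9) = 15.8%

15.8%


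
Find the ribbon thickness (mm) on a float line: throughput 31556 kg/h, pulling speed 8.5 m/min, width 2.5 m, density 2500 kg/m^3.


Ribbon cross-section from mass balance:
  Volume rate = throughput / density = 31556 / 2500 = 12.6224 m^3/h
  thickness = volume rate / (speed * 60 * width), i.e.
  thickness = throughput / (60 * speed * width * density) * 1000
  thickness = 31556 / (60 * 8.5 * 2.5 * 2500) * 1000 = 9.9 mm

9.9 mm


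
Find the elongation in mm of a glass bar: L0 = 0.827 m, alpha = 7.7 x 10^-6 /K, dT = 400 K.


Thermal expansion formula: dL = alpha * L0 * dT
  dL = (7.7 x 10^-6) * 0.827 * 400 = 0.00254716 m
Convert to mm: 0.00254716 * 1000 = 2.5472 mm

2.5472 mm


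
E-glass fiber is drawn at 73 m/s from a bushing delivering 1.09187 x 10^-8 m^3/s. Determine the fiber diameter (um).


Cross-sectional area from continuity:
  A = Q / v = 1.09187 x 10^-8 / 73 = 1.495712 x 10^-10 m^2
Diameter from circular cross-section:
  d = sqrt(4A / pi) * 10^6 (m -> um)
  d = sqrt(4 * 1.495712 x 10^-10 / pi) * 10^6 = 13.8 um

13.8 um


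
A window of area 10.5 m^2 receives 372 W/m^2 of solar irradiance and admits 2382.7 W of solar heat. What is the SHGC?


Rearrange Q = Area * SHGC * Irradiance:
  SHGC = Q / (Area * Irradiance)
  SHGC = 2382.7 / (10.5 * 372) = 0.61

0.61


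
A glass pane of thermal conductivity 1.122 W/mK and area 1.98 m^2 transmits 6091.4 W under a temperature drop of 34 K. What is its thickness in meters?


Fourier's law: t = k * A * dT / Q
  t = 1.122 * 1.98 * 34 / 6091.4
  t = 75.53304 / 6091.4 = 0.0124 m

0.0124 m


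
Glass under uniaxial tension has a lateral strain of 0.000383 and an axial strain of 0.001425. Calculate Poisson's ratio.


Poisson's ratio: nu = lateral strain / axial strain
  nu = 0.000383 / 0.001425 = 0.2688

0.2688


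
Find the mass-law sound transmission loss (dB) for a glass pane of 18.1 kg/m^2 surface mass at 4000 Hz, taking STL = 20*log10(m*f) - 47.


Mass law: STL = 20 * log10(m * f) - 47
  m * f = 18.1 * 4000 = 72400
  log10(72400) = 4.85974
  STL = 20 * 4.85974 - 47 = 97.1948 - 47 = 50.2 dB

50.2 dB


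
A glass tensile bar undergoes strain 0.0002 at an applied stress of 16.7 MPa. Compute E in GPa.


Young's modulus: E = stress / strain
  E = 16.7 MPa / 0.0002 = 83500 MPa
Convert to GPa: 83500 / 1000 = 83.5 GPa

83.5 GPa


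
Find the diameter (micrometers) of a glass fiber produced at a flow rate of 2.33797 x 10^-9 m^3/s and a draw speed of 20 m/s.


Cross-sectional area from continuity:
  A = Q / v = 2.33797 x 10^-9 / 20 = 1.168985 x 10^-10 m^2
Diameter from circular cross-section:
  d = sqrt(4A / pi) * 10^6 (m -> um)
  d = sqrt(4 * 1.168985 x 10^-10 / pi) * 10^6 = 12.2 um

12.2 um


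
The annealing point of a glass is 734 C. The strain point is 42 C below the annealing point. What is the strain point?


Strain point = annealing point - difference:
  T_strain = 734 - 42 = 692 C

692 C


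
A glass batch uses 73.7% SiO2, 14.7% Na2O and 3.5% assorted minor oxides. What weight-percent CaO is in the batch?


Pieces sum to 100%:
  CaO = 100 - (SiO2 + Na2O + others)
  CaO = 100 - (73.7 + 14.7 + 3.5) = 8.1%

8.1%


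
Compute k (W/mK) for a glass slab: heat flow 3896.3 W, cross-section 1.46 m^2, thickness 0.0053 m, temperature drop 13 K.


Fourier's law rearranged: k = Q * t / (A * dT)
  Numerator = 3896.3 * 0.0053 = 20.65039
  Denominator = 1.46 * 13 = 18.98
  k = 20.65039 / 18.98 = 1.088 W/mK

1.088 W/mK


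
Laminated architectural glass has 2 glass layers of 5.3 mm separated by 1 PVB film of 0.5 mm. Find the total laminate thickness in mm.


Total thickness = glass contribution + PVB contribution
  Glass: 2 * 5.3 = 10.6 mm
  PVB: 1 * 0.5 = 0.5 mm
  Total = 10.6 + 0.5 = 11.1 mm

11.1 mm


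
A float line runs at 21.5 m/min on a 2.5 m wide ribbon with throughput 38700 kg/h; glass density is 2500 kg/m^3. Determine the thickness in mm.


Ribbon cross-section from mass balance:
  Volume rate = throughput / density = 38700 / 2500 = 15.48 m^3/h
  thickness = volume rate / (speed * 60 * width), i.e.
  thickness = throughput / (60 * speed * width * density) * 1000
  thickness = 38700 / (60 * 21.5 * 2.5 * 2500) * 1000 = 4.8 mm

4.8 mm


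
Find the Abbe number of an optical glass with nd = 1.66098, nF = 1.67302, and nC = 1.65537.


Abbe number formula: Vd = (nd - 1) / (nF - nC)
  nd - 1 = 1.66098 - 1 = 0.66098
  nF - nC = 1.67302 - 1.65537 = 0.01765
  Vd = 0.66098 / 0.01765 = 37.45

37.45


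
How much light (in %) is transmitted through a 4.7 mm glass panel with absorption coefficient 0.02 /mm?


Beer-Lambert law: T = exp(-alpha * thickness)
  exponent = -0.02 * 4.7 = -0.094
  T = exp(-0.094) = 0.9103
  Percentage = 0.9103 * 100 = 91.03%

91.03%


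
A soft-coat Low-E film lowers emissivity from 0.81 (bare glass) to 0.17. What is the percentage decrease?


Percentage reduction = (1 - coated/uncoated) * 100
  Ratio = 0.17 / 0.81 = 0.2099
  Reduction = (1 - 0.2099) * 100 = 79.0%

79.0%


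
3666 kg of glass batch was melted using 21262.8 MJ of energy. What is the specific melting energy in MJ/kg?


Rearrange E = m * s for s:
  s = E / m
  s = 21262.8 / 3666 = 5.8 MJ/kg

5.8 MJ/kg


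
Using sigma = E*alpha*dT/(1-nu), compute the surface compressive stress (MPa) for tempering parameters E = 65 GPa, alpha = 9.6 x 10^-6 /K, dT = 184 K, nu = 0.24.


Tempering stress: sigma = E * alpha * dT / (1 - nu)
  E (MPa) = 65 * 1000 = 65000
  Numerator = 65000 * (9.6 x 10^-6) * 184 = 114.816
  Denominator = 1 - 0.24 = 0.76
  sigma = 114.816 / 0.76 = 151.1 MPa

151.1 MPa


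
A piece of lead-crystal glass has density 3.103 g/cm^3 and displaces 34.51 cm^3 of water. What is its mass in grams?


Rearrange rho = m / V:
  m = rho * V
  m = 3.103 * 34.51 = 107.085 g

107.085 g


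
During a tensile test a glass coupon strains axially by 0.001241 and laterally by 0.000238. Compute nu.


Poisson's ratio: nu = lateral strain / axial strain
  nu = 0.000238 / 0.001241 = 0.1918

0.1918


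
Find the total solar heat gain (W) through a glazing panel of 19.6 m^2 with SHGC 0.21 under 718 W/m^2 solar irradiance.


Solar heat gain: Q = Area * SHGC * Irradiance
  Q = 19.6 * 0.21 * 718 = 2955.3 W

2955.3 W


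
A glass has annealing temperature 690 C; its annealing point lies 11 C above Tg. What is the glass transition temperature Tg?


Rearrange T_anneal = Tg + offset for Tg:
  Tg = T_anneal - offset = 690 - 11 = 679 C

679 C


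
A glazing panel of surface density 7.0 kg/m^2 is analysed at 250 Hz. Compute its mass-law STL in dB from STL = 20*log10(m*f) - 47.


Mass law: STL = 20 * log10(m * f) - 47
  m * f = 7.0 * 250 = 1750
  log10(1750) = 3.24304
  STL = 20 * 3.24304 - 47 = 64.8608 - 47 = 17.9 dB

17.9 dB


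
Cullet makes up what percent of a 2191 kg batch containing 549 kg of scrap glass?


Cullet ratio = (cullet mass / total batch mass) * 100
  Ratio = 549 / 2191 * 100 = 25.06%

25.06%


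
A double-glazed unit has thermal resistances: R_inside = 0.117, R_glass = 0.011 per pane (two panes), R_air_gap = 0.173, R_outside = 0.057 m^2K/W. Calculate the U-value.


Total thermal resistance (series):
  R_total = R_in + R_glass + R_air + R_glass + R_out
  R_total = 0.117 + 0.011 + 0.173 + 0.011 + 0.057 = 0.369 m^2K/W
U-value = 1 / R_total = 1 / 0.369 = 2.71 W/m^2K

2.71 W/m^2K


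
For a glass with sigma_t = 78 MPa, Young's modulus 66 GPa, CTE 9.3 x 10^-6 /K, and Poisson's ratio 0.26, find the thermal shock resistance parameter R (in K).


Thermal shock resistance: R = sigma * (1 - nu) / (E * alpha)
  Numerator = 78 * (1 - 0.26) = 57.72
  Denominator = 66 * 1000 * (9.3 x 10^-6) = 0.6138
  R = 57.72 / 0.6138 = 94.0 K

94.0 K


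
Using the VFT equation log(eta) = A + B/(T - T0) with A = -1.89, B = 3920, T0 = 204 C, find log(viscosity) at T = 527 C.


VFT equation: log(eta) = A + B / (T - T0)
  T - T0 = 527 - 204 = 323
  B / (T - T0) = 3920 / 323 = 12.136
  log(eta) = -1.89 + 12.136 = 10.246

10.246


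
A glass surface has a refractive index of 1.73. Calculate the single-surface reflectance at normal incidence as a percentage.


Fresnel reflectance at normal incidence:
  R = ((n - 1)/(n + 1))^2
  (n - 1)/(n + 1) = (1.73 - 1)/(1.73 + 1) = 0.267399
  R = 0.267399^2 = 0.0715022
  R(%) = 0.0715022 * 100 = 7.15%

7.15%


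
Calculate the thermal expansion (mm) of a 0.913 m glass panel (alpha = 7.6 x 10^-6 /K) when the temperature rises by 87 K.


Thermal expansion formula: dL = alpha * L0 * dT
  dL = (7.6 x 10^-6) * 0.913 * 87 = 0.00060368 m
Convert to mm: 0.00060368 * 1000 = 0.6037 mm

0.6037 mm


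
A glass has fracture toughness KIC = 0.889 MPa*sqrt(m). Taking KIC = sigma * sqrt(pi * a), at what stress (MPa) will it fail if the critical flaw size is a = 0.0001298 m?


Rearrange KIC = sigma * sqrt(pi * a):
  sigma = KIC / sqrt(pi * a)
  sqrt(pi * 0.0001298) = 0.020194
  sigma = 0.889 / 0.020194 = 44.02 MPa

44.02 MPa


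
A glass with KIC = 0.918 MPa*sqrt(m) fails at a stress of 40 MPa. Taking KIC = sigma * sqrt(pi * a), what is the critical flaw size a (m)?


Rearrange KIC = sigma * sqrt(pi * a):
  sqrt(pi * a) = KIC / sigma
  sqrt(pi * a) = 0.918 / 40 = 0.02295
  a = (KIC / sigma)^2 / pi
  a = 0.02295^2 / pi = 0.0001677 m

0.0001677 m


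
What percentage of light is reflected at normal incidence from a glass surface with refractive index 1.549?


Fresnel reflectance at normal incidence:
  R = ((n - 1)/(n + 1))^2
  (n - 1)/(n + 1) = (1.549 - 1)/(1.549 + 1) = 0.215379
  R = 0.215379^2 = 0.0463881
  R(%) = 0.0463881 * 100 = 4.639%

4.639%


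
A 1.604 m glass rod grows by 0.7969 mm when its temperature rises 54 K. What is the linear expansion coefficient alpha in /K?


Rearrange dL = alpha * L0 * dT for alpha:
  alpha = dL / (L0 * dT)
  alpha = (0.7969 / 1000) / (1.604 * 54) = 0.0000092 /K = 9.2 x 10^-6 /K

9.2 x 10^-6 /K


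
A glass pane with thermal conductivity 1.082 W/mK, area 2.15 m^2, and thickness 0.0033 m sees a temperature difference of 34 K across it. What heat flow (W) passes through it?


Fourier's law: Q = k * A * dT / t
  Q = 1.082 * 2.15 * 34 / 0.0033
  Q = 79.0942 / 0.0033 = 23967.9 W

23967.9 W


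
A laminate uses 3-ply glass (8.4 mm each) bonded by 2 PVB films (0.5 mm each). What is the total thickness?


Total thickness = glass contribution + PVB contribution
  Glass: 3 * 8.4 = 25.2 mm
  PVB: 2 * 0.5 = 1.0 mm
  Total = 25.2 + 1.0 = 26.2 mm

26.2 mm


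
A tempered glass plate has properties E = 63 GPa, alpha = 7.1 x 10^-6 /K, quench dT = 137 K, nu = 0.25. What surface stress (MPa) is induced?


Tempering stress: sigma = E * alpha * dT / (1 - nu)
  E (MPa) = 63 * 1000 = 63000
  Numerator = 63000 * (7.1 x 10^-6) * 137 = 61.2801
  Denominator = 1 - 0.25 = 0.75
  sigma = 61.2801 / 0.75 = 81.7 MPa

81.7 MPa


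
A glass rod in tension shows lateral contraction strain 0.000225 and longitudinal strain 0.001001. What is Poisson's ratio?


Poisson's ratio: nu = lateral strain / axial strain
  nu = 0.000225 / 0.001001 = 0.2248

0.2248


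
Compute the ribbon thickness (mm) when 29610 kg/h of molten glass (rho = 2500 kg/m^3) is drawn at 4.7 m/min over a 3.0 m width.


Ribbon cross-section from mass balance:
  Volume rate = throughput / density = 29610 / 2500 = 11.844 m^3/h
  thickness = volume rate / (speed * 60 * width), i.e.
  thickness = throughput / (60 * speed * width * density) * 1000
  thickness = 29610 / (60 * 4.7 * 3.0 * 2500) * 1000 = 14.0 mm

14.0 mm


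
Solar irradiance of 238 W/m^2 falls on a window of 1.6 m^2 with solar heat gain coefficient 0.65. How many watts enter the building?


Solar heat gain: Q = Area * SHGC * Irradiance
  Q = 1.6 * 0.65 * 238 = 247.5 W

247.5 W


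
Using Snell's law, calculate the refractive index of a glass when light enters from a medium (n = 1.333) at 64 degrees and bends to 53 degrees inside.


Apply Snell's law: n1 * sin(theta1) = n2 * sin(theta2)
  n2 = n1 * sin(theta1) / sin(theta2)
  sin(64) = 0.898794
  sin(53) = 0.798636
  n2 = 1.333 * 0.898794 / 0.798636 = 1.5002

1.5002


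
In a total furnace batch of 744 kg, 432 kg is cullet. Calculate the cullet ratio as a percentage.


Cullet ratio = (cullet mass / total batch mass) * 100
  Ratio = 432 / 744 * 100 = 58.06%

58.06%


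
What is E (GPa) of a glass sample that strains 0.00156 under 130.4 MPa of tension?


Young's modulus: E = stress / strain
  E = 130.4 MPa / 0.00156 = 83589.74 MPa
Convert to GPa: 83589.74 / 1000 = 83.59 GPa

83.59 GPa


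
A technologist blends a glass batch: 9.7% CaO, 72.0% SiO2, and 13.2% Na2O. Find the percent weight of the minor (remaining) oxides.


Sum the three major oxides:
  SiO2 + Na2O + CaO = 72.0 + 13.2 + 9.7 = 94.9%
Subtract from 100%:
  Others = 100 - 94.9 = 5.1%

5.1%


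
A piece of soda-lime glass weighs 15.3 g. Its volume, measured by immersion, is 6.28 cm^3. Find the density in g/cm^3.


Use the definition of density:
  rho = mass / volume
  rho = 15.3 / 6.28 = 2.436 g/cm^3

2.436 g/cm^3


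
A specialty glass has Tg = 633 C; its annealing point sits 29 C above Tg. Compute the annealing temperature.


The annealing temperature is Tg plus the offset:
  T_anneal = 633 + 29 = 662 C

662 C


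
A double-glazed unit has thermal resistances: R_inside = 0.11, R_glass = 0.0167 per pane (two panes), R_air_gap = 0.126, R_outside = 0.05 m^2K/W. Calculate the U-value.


Total thermal resistance (series):
  R_total = R_in + R_glass + R_air + R_glass + R_out
  R_total = 0.11 + 0.0167 + 0.126 + 0.0167 + 0.05 = 0.3194 m^2K/W
U-value = 1 / R_total = 1 / 0.3194 = 3.131 W/m^2K

3.131 W/m^2K


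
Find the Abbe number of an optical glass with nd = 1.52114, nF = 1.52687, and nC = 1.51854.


Abbe number formula: Vd = (nd - 1) / (nF - nC)
  nd - 1 = 1.52114 - 1 = 0.52114
  nF - nC = 1.52687 - 1.51854 = 0.00833
  Vd = 0.52114 / 0.00833 = 62.56

62.56


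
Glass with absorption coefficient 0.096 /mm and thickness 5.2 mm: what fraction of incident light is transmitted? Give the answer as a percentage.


Beer-Lambert law: T = exp(-alpha * thickness)
  exponent = -0.096 * 5.2 = -0.4992
  T = exp(-0.4992) = 0.607
  Percentage = 0.607 * 100 = 60.7%

60.7%


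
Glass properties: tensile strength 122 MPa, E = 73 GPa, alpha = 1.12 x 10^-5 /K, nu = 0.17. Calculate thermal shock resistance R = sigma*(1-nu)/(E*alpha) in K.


Thermal shock resistance: R = sigma * (1 - nu) / (E * alpha)
  Numerator = 122 * (1 - 0.17) = 101.26
  Denominator = 73 * 1000 * (1.12 x 10^-5) = 0.8176
  R = 101.26 / 0.8176 = 123.9 K

123.9 K


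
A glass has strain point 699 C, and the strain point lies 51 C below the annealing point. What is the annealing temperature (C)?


T_anneal = T_strain + gap:
  T_anneal = 699 + 51 = 750 C

750 C


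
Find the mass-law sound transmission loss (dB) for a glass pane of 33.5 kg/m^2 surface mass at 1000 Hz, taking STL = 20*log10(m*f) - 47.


Mass law: STL = 20 * log10(m * f) - 47
  m * f = 33.5 * 1000 = 33500
  log10(33500) = 4.52504
  STL = 20 * 4.52504 - 47 = 90.5008 - 47 = 43.5 dB

43.5 dB


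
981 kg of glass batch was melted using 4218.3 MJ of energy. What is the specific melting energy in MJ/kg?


Rearrange E = m * s for s:
  s = E / m
  s = 4218.3 / 981 = 4.3 MJ/kg

4.3 MJ/kg


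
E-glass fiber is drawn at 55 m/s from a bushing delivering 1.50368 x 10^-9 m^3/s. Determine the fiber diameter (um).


Cross-sectional area from continuity:
  A = Q / v = 1.50368 x 10^-9 / 55 = 2.733964 x 10^-11 m^2
Diameter from circular cross-section:
  d = sqrt(4A / pi) * 10^6 (m -> um)
  d = sqrt(4 * 2.733964 x 10^-11 / pi) * 10^6 = 5.9 um

5.9 um


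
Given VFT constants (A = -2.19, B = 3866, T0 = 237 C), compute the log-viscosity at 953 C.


VFT equation: log(eta) = A + B / (T - T0)
  T - T0 = 953 - 237 = 716
  B / (T - T0) = 3866 / 716 = 5.399
  log(eta) = -2.19 + 5.399 = 3.209

3.209


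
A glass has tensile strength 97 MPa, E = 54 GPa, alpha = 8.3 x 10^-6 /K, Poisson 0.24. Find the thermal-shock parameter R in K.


Thermal shock resistance: R = sigma * (1 - nu) / (E * alpha)
  Numerator = 97 * (1 - 0.24) = 73.72
  Denominator = 54 * 1000 * (8.3 x 10^-6) = 0.4482
  R = 73.72 / 0.4482 = 164.5 K

164.5 K


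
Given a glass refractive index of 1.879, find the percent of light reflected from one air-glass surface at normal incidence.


Fresnel reflectance at normal incidence:
  R = ((n - 1)/(n + 1))^2
  (n - 1)/(n + 1) = (1.879 - 1)/(1.879 + 1) = 0.305314
  R = 0.305314^2 = 0.0932166
  R(%) = 0.0932166 * 100 = 9.322%

9.322%


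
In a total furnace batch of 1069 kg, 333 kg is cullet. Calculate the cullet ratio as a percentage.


Cullet ratio = (cullet mass / total batch mass) * 100
  Ratio = 333 / 1069 * 100 = 31.15%

31.15%


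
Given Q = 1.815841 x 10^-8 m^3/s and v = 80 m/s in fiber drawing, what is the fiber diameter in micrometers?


Cross-sectional area from continuity:
  A = Q / v = 1.815841 x 10^-8 / 80 = 2.269801 x 10^-10 m^2
Diameter from circular cross-section:
  d = sqrt(4A / pi) * 10^6 (m -> um)
  d = sqrt(4 * 2.269801 x 10^-10 / pi) * 10^6 = 17.0 um

17.0 um


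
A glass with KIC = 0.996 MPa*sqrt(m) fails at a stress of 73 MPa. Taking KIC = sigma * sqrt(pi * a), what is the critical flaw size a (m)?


Rearrange KIC = sigma * sqrt(pi * a):
  sqrt(pi * a) = KIC / sigma
  sqrt(pi * a) = 0.996 / 73 = 0.013644
  a = (KIC / sigma)^2 / pi
  a = 0.013644^2 / pi = 0.0000593 m

0.0000593 m


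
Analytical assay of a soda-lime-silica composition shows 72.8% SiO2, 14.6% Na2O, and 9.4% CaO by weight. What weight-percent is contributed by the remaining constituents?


Sum the three major oxides:
  SiO2 + Na2O + CaO = 72.8 + 14.6 + 9.4 = 96.8%
Subtract from 100%:
  Others = 100 - 96.8 = 3.2%

3.2%


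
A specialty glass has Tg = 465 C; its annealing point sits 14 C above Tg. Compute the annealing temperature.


The annealing temperature is Tg plus the offset:
  T_anneal = 465 + 14 = 479 C

479 C


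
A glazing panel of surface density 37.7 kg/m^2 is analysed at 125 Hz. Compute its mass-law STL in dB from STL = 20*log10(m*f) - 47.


Mass law: STL = 20 * log10(m * f) - 47
  m * f = 37.7 * 125 = 4712.5
  log10(4712.5) = 3.67325
  STL = 20 * 3.67325 - 47 = 73.465 - 47 = 26.5 dB

26.5 dB


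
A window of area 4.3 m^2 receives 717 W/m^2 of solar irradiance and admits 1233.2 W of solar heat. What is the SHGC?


Rearrange Q = Area * SHGC * Irradiance:
  SHGC = Q / (Area * Irradiance)
  SHGC = 1233.2 / (4.3 * 717) = 0.4

0.4


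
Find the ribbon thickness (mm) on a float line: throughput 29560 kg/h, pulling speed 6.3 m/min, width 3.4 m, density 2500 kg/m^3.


Ribbon cross-section from mass balance:
  Volume rate = throughput / density = 29560 / 2500 = 11.824 m^3/h
  thickness = volume rate / (speed * 60 * width), i.e.
  thickness = throughput / (60 * speed * width * density) * 1000
  thickness = 29560 / (60 * 6.3 * 3.4 * 2500) * 1000 = 9.2 mm

9.2 mm


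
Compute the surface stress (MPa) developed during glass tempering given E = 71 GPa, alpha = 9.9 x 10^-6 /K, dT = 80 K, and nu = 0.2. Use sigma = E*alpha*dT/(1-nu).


Tempering stress: sigma = E * alpha * dT / (1 - nu)
  E (MPa) = 71 * 1000 = 71000
  Numerator = 71000 * (9.9 x 10^-6) * 80 = 56.232
  Denominator = 1 - 0.2 = 0.8
  sigma = 56.232 / 0.8 = 70.3 MPa

70.3 MPa


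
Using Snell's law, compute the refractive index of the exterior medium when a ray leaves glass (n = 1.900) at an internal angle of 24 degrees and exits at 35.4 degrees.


Apply Snell's law: n1 * sin(theta1) = n2 * sin(theta2)
  n2 = n1 * sin(theta1) / sin(theta2)
  sin(24) = 0.406737
  sin(35.4) = 0.579281
  n2 = 1.900 * 0.406737 / 0.579281 = 1.3341

1.3341


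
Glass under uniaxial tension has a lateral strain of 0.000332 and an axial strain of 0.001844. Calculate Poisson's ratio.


Poisson's ratio: nu = lateral strain / axial strain
  nu = 0.000332 / 0.001844 = 0.18

0.18


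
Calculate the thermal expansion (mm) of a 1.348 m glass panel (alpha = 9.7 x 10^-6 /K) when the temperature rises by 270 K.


Thermal expansion formula: dL = alpha * L0 * dT
  dL = (9.7 x 10^-6) * 1.348 * 270 = 0.00353041 m
Convert to mm: 0.00353041 * 1000 = 3.5304 mm

3.5304 mm


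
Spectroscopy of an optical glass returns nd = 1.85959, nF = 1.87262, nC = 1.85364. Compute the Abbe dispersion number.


Abbe number formula: Vd = (nd - 1) / (nF - nC)
  nd - 1 = 1.85959 - 1 = 0.85959
  nF - nC = 1.87262 - 1.85364 = 0.01898
  Vd = 0.85959 / 0.01898 = 45.29

45.29


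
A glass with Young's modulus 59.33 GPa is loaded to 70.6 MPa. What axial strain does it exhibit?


Rearrange E = sigma / epsilon:
  epsilon = sigma / E
  E (MPa) = 59.33 * 1000 = 59330
  epsilon = 70.6 / 59330 = 0.00119

0.00119


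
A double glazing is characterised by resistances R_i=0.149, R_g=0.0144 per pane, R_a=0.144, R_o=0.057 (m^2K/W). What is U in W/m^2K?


Total thermal resistance (series):
  R_total = R_in + R_glass + R_air + R_glass + R_out
  R_total = 0.149 + 0.0144 + 0.144 + 0.0144 + 0.057 = 0.3788 m^2K/W
U-value = 1 / R_total = 1 / 0.3788 = 2.64 W/m^2K

2.64 W/m^2K


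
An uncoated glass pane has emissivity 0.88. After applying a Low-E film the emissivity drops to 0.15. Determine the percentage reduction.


Percentage reduction = (1 - coated/uncoated) * 100
  Ratio = 0.15 / 0.88 = 0.1705
  Reduction = (1 - 0.1705) * 100 = 83.0%

83.0%


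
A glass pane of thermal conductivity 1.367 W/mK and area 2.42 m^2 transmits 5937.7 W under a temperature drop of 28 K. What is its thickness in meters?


Fourier's law: t = k * A * dT / Q
  t = 1.367 * 2.42 * 28 / 5937.7
  t = 92.62792 / 5937.7 = 0.0156 m

0.0156 m


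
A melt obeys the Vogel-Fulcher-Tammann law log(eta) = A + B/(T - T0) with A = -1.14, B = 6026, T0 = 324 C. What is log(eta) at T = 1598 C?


VFT equation: log(eta) = A + B / (T - T0)
  T - T0 = 1598 - 324 = 1274
  B / (T - T0) = 6026 / 1274 = 4.73
  log(eta) = -1.14 + 4.73 = 3.59

3.59


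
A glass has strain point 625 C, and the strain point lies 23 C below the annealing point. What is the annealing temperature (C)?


T_anneal = T_strain + gap:
  T_anneal = 625 + 23 = 648 C

648 C


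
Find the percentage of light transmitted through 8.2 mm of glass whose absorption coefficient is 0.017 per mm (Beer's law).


Beer-Lambert law: T = exp(-alpha * thickness)
  exponent = -0.017 * 8.2 = -0.1394
  T = exp(-0.1394) = 0.8699
  Percentage = 0.8699 * 100 = 86.99%

86.99%


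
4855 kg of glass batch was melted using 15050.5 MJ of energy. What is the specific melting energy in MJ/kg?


Rearrange E = m * s for s:
  s = E / m
  s = 15050.5 / 4855 = 3.1 MJ/kg

3.1 MJ/kg


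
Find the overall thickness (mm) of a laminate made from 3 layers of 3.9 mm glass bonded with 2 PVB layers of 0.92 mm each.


Total thickness = glass contribution + PVB contribution
  Glass: 3 * 3.9 = 11.7 mm
  PVB: 2 * 0.92 = 1.84 mm
  Total = 11.7 + 1.84 = 13.54 mm

13.54 mm


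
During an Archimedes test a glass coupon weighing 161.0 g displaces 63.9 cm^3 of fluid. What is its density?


Use the definition of density:
  rho = mass / volume
  rho = 161.0 / 63.9 = 2.52 g/cm^3

2.52 g/cm^3


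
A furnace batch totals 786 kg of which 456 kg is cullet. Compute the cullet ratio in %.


Cullet ratio = (cullet mass / total batch mass) * 100
  Ratio = 456 / 786 * 100 = 58.02%

58.02%


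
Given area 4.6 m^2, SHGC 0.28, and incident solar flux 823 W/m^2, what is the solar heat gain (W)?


Solar heat gain: Q = Area * SHGC * Irradiance
  Q = 4.6 * 0.28 * 823 = 1060 W

1060 W


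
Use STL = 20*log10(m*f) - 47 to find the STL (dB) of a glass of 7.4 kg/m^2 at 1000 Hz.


Mass law: STL = 20 * log10(m * f) - 47
  m * f = 7.4 * 1000 = 7400
  log10(7400) = 3.86923
  STL = 20 * 3.86923 - 47 = 77.3846 - 47 = 30.4 dB

30.4 dB


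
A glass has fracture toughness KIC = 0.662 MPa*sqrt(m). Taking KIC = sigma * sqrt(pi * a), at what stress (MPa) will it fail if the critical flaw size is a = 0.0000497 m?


Rearrange KIC = sigma * sqrt(pi * a):
  sigma = KIC / sqrt(pi * a)
  sqrt(pi * 0.0000497) = 0.012495
  sigma = 0.662 / 0.012495 = 52.98 MPa

52.98 MPa


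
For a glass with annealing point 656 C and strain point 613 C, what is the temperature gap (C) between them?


Gap = T_anneal - T_strain:
  gap = 656 - 613 = 43 C

43 C


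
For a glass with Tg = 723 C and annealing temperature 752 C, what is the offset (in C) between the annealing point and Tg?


Offset = T_anneal - Tg:
  offset = 752 - 723 = 29 C

29 C


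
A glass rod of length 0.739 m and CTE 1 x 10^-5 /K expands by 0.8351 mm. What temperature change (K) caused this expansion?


Rearrange dL = alpha * L0 * dT for dT:
  dT = dL / (alpha * L0)
  dL (m) = 0.8351 / 1000 = 0.0008351
  dT = 0.0008351 / ((1 x 10^-5) * 0.739) = 113.0 K

113.0 K


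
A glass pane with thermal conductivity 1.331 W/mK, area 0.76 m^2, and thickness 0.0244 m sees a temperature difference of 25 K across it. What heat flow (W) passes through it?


Fourier's law: Q = k * A * dT / t
  Q = 1.331 * 0.76 * 25 / 0.0244
  Q = 25.289 / 0.0244 = 1036.4 W

1036.4 W


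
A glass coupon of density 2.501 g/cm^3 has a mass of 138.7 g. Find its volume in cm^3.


Rearrange rho = m / V:
  V = m / rho
  V = 138.7 / 2.501 = 55.458 cm^3

55.458 cm^3


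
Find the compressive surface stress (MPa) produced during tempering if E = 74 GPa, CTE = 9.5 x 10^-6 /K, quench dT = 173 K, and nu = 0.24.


Tempering stress: sigma = E * alpha * dT / (1 - nu)
  E (MPa) = 74 * 1000 = 74000
  Numerator = 74000 * (9.5 x 10^-6) * 173 = 121.619
  Denominator = 1 - 0.24 = 0.76
  sigma = 121.619 / 0.76 = 160.0 MPa

160.0 MPa


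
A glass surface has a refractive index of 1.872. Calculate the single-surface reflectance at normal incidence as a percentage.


Fresnel reflectance at normal incidence:
  R = ((n - 1)/(n + 1))^2
  (n - 1)/(n + 1) = (1.872 - 1)/(1.872 + 1) = 0.303621
  R = 0.303621^2 = 0.0921857
  R(%) = 0.0921857 * 100 = 9.219%

9.219%


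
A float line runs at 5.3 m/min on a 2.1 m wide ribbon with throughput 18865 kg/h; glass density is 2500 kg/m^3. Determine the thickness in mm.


Ribbon cross-section from mass balance:
  Volume rate = throughput / density = 18865 / 2500 = 7.546 m^3/h
  thickness = volume rate / (speed * 60 * width), i.e.
  thickness = throughput / (60 * speed * width * density) * 1000
  thickness = 18865 / (60 * 5.3 * 2.1 * 2500) * 1000 = 11.3 mm

11.3 mm


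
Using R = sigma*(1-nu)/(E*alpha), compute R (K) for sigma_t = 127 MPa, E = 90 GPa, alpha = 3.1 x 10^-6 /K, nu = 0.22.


Thermal shock resistance: R = sigma * (1 - nu) / (E * alpha)
  Numerator = 127 * (1 - 0.22) = 99.06
  Denominator = 90 * 1000 * (3.1 x 10^-6) = 0.279
  R = 99.06 / 0.279 = 355.1 K

355.1 K


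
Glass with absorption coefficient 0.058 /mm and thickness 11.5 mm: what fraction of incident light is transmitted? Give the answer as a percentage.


Beer-Lambert law: T = exp(-alpha * thickness)
  exponent = -0.058 * 11.5 = -0.667
  T = exp(-0.667) = 0.5132
  Percentage = 0.5132 * 100 = 51.32%

51.32%


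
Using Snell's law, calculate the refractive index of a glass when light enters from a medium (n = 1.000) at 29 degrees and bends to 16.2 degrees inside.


Apply Snell's law: n1 * sin(theta1) = n2 * sin(theta2)
  n2 = n1 * sin(theta1) / sin(theta2)
  sin(29) = 0.48481
  sin(16.2) = 0.278991
  n2 = 1.000 * 0.48481 / 0.278991 = 1.7377

1.7377


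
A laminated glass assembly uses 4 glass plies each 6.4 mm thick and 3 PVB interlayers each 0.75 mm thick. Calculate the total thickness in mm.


Total thickness = glass contribution + PVB contribution
  Glass: 4 * 6.4 = 25.6 mm
  PVB: 3 * 0.75 = 2.25 mm
  Total = 25.6 + 2.25 = 27.85 mm

27.85 mm


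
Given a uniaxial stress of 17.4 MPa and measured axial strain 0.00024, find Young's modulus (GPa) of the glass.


Young's modulus: E = stress / strain
  E = 17.4 MPa / 0.00024 = 72500 MPa
Convert to GPa: 72500 / 1000 = 72.5 GPa

72.5 GPa


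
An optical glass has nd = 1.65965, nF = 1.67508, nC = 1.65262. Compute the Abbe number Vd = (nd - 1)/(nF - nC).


Abbe number formula: Vd = (nd - 1) / (nF - nC)
  nd - 1 = 1.65965 - 1 = 0.65965
  nF - nC = 1.67508 - 1.65262 = 0.02246
  Vd = 0.65965 / 0.02246 = 29.37

29.37


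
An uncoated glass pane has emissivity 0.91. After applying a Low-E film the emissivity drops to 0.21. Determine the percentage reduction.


Percentage reduction = (1 - coated/uncoated) * 100
  Ratio = 0.21 / 0.91 = 0.2308
  Reduction = (1 - 0.2308) * 100 = 76.9%

76.9%


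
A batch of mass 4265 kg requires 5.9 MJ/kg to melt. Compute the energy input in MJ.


Total energy = mass * specific energy
  E = 4265 * 5.9 = 25163.5 MJ

25163.5 MJ


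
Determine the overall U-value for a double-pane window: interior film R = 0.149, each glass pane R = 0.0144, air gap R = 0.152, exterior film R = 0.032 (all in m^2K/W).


Total thermal resistance (series):
  R_total = R_in + R_glass + R_air + R_glass + R_out
  R_total = 0.149 + 0.0144 + 0.152 + 0.0144 + 0.032 = 0.3618 m^2K/W
U-value = 1 / R_total = 1 / 0.3618 = 2.764 W/m^2K

2.764 W/m^2K


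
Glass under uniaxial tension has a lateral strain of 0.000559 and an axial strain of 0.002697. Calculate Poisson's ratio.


Poisson's ratio: nu = lateral strain / axial strain
  nu = 0.000559 / 0.002697 = 0.2073

0.2073


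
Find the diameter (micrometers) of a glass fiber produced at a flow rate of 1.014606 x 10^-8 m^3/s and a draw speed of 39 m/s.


Cross-sectional area from continuity:
  A = Q / v = 1.014606 x 10^-8 / 39 = 2.601554 x 10^-10 m^2
Diameter from circular cross-section:
  d = sqrt(4A / pi) * 10^6 (m -> um)
  d = sqrt(4 * 2.601554 x 10^-10 / pi) * 10^6 = 18.2 um

18.2 um


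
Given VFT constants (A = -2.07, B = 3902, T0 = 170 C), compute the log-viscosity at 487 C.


VFT equation: log(eta) = A + B / (T - T0)
  T - T0 = 487 - 170 = 317
  B / (T - T0) = 3902 / 317 = 12.309
  log(eta) = -2.07 + 12.309 = 10.239

10.239


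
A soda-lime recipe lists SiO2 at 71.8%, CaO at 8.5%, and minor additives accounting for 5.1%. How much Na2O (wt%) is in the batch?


Pieces sum to 100%:
  Na2O = 100 - (SiO2 + CaO + others)
  Na2O = 100 - (71.8 + 8.5 + 5.1) = 14.6%

14.6%


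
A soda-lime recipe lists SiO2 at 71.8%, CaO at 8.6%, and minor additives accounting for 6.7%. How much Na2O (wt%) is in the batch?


Pieces sum to 100%:
  Na2O = 100 - (SiO2 + CaO + others)
  Na2O = 100 - (71.8 + 8.6 + 6.7) = 12.9%

12.9%


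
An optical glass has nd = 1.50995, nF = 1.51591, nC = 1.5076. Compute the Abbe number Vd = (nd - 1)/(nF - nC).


Abbe number formula: Vd = (nd - 1) / (nF - nC)
  nd - 1 = 1.50995 - 1 = 0.50995
  nF - nC = 1.51591 - 1.5076 = 0.00831
  Vd = 0.50995 / 0.00831 = 61.37

61.37


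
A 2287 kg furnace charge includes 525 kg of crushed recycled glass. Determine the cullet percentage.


Cullet ratio = (cullet mass / total batch mass) * 100
  Ratio = 525 / 2287 * 100 = 22.96%

22.96%


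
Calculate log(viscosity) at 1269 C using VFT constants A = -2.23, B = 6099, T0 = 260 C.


VFT equation: log(eta) = A + B / (T - T0)
  T - T0 = 1269 - 260 = 1009
  B / (T - T0) = 6099 / 1009 = 6.045
  log(eta) = -2.23 + 6.045 = 3.815

3.815


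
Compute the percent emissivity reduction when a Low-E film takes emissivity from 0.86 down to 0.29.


Percentage reduction = (1 - coated/uncoated) * 100
  Ratio = 0.29 / 0.86 = 0.3372
  Reduction = (1 - 0.3372) * 100 = 66.3%

66.3%


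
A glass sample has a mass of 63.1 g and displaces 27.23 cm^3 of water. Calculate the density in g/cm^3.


Use the definition of density:
  rho = mass / volume
  rho = 63.1 / 27.23 = 2.317 g/cm^3

2.317 g/cm^3


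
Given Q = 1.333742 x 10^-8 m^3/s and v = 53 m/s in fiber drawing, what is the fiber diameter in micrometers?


Cross-sectional area from continuity:
  A = Q / v = 1.333742 x 10^-8 / 53 = 2.516494 x 10^-10 m^2
Diameter from circular cross-section:
  d = sqrt(4A / pi) * 10^6 (m -> um)
  d = sqrt(4 * 2.516494 x 10^-10 / pi) * 10^6 = 17.9 um

17.9 um


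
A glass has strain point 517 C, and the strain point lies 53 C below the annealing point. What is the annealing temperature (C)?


T_anneal = T_strain + gap:
  T_anneal = 517 + 53 = 570 C

570 C


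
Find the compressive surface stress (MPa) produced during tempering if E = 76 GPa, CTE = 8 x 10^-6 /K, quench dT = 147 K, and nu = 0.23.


Tempering stress: sigma = E * alpha * dT / (1 - nu)
  E (MPa) = 76 * 1000 = 76000
  Numerator = 76000 * (8 x 10^-6) * 147 = 89.376
  Denominator = 1 - 0.23 = 0.77
  sigma = 89.376 / 0.77 = 116.1 MPa

116.1 MPa


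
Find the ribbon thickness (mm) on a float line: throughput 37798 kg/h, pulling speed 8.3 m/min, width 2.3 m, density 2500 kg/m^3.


Ribbon cross-section from mass balance:
  Volume rate = throughput / density = 37798 / 2500 = 15.1192 m^3/h
  thickness = volume rate / (speed * 60 * width), i.e.
  thickness = throughput / (60 * speed * width * density) * 1000
  thickness = 37798 / (60 * 8.3 * 2.3 * 2500) * 1000 = 13.2 mm

13.2 mm


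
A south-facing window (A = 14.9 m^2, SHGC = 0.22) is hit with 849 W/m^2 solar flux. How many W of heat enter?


Solar heat gain: Q = Area * SHGC * Irradiance
  Q = 14.9 * 0.22 * 849 = 2783 W

2783 W


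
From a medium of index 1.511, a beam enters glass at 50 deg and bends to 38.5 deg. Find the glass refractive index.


Apply Snell's law: n1 * sin(theta1) = n2 * sin(theta2)
  n2 = n1 * sin(theta1) / sin(theta2)
  sin(50) = 0.766044
  sin(38.5) = 0.622515
  n2 = 1.511 * 0.766044 / 0.622515 = 1.8594

1.8594


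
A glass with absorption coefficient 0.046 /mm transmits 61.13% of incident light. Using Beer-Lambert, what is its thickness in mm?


Rearrange T = exp(-alpha * thickness):
  thickness = -ln(T) / alpha
  T = 61.13/100 = 0.6113
  ln(T) = -0.49217
  -ln(T) = 0.49217
  thickness = 0.49217 / 0.046 = 10.7 mm

10.7 mm


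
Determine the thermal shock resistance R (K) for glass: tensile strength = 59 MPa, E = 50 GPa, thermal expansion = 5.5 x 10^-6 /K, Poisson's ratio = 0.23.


Thermal shock resistance: R = sigma * (1 - nu) / (E * alpha)
  Numerator = 59 * (1 - 0.23) = 45.43
  Denominator = 50 * 1000 * (5.5 x 10^-6) = 0.275
  R = 45.43 / 0.275 = 165.2 K

165.2 K


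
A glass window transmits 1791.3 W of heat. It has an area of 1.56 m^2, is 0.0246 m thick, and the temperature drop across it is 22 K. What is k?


Fourier's law rearranged: k = Q * t / (A * dT)
  Numerator = 1791.3 * 0.0246 = 44.06598
  Denominator = 1.56 * 22 = 34.32
  k = 44.06598 / 34.32 = 1.284 W/mK

1.284 W/mK


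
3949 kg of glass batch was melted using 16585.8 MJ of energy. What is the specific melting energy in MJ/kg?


Rearrange E = m * s for s:
  s = E / m
  s = 16585.8 / 3949 = 4.2 MJ/kg

4.2 MJ/kg


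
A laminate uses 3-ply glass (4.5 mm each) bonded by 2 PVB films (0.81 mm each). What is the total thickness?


Total thickness = glass contribution + PVB contribution
  Glass: 3 * 4.5 = 13.5 mm
  PVB: 2 * 0.81 = 1.62 mm
  Total = 13.5 + 1.62 = 15.12 mm

15.12 mm


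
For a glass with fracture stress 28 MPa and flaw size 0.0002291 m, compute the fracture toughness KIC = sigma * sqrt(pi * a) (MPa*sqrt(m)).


Fracture toughness: KIC = sigma * sqrt(pi * a)
  pi * a = pi * 0.0002291 = 0.000719739
  sqrt(pi * a) = 0.026828
  KIC = 28 * 0.026828 = 0.751 MPa*sqrt(m)

0.751 MPa*sqrt(m)
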